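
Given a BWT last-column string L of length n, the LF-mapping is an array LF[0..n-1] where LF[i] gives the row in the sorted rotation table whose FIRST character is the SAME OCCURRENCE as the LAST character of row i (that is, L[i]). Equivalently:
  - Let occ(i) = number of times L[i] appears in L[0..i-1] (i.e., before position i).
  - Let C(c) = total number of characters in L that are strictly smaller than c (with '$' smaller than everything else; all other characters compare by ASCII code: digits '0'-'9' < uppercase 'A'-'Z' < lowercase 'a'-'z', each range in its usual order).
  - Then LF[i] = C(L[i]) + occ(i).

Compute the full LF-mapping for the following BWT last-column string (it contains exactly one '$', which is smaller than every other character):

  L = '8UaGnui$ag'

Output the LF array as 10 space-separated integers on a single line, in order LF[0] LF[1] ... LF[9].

Answer: 1 3 4 2 8 9 7 0 5 6

Derivation:
Char counts: '$':1, '8':1, 'G':1, 'U':1, 'a':2, 'g':1, 'i':1, 'n':1, 'u':1
C (first-col start): C('$')=0, C('8')=1, C('G')=2, C('U')=3, C('a')=4, C('g')=6, C('i')=7, C('n')=8, C('u')=9
L[0]='8': occ=0, LF[0]=C('8')+0=1+0=1
L[1]='U': occ=0, LF[1]=C('U')+0=3+0=3
L[2]='a': occ=0, LF[2]=C('a')+0=4+0=4
L[3]='G': occ=0, LF[3]=C('G')+0=2+0=2
L[4]='n': occ=0, LF[4]=C('n')+0=8+0=8
L[5]='u': occ=0, LF[5]=C('u')+0=9+0=9
L[6]='i': occ=0, LF[6]=C('i')+0=7+0=7
L[7]='$': occ=0, LF[7]=C('$')+0=0+0=0
L[8]='a': occ=1, LF[8]=C('a')+1=4+1=5
L[9]='g': occ=0, LF[9]=C('g')+0=6+0=6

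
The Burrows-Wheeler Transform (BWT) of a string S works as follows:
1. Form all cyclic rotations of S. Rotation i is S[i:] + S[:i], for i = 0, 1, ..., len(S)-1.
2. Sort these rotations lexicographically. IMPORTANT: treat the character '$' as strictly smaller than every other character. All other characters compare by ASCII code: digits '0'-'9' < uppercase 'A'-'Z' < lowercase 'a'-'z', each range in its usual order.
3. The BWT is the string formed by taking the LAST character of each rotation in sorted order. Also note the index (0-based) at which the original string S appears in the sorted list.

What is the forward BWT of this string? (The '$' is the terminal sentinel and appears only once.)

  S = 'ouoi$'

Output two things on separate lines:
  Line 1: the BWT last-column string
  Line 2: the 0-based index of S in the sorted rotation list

All 5 rotations (rotation i = S[i:]+S[:i]):
  rot[0] = ouoi$
  rot[1] = uoi$o
  rot[2] = oi$ou
  rot[3] = i$ouo
  rot[4] = $ouoi
Sorted (with $ < everything):
  sorted[0] = $ouoi  (last char: 'i')
  sorted[1] = i$ouo  (last char: 'o')
  sorted[2] = oi$ou  (last char: 'u')
  sorted[3] = ouoi$  (last char: '$')
  sorted[4] = uoi$o  (last char: 'o')
Last column: iou$o
Original string S is at sorted index 3

Answer: iou$o
3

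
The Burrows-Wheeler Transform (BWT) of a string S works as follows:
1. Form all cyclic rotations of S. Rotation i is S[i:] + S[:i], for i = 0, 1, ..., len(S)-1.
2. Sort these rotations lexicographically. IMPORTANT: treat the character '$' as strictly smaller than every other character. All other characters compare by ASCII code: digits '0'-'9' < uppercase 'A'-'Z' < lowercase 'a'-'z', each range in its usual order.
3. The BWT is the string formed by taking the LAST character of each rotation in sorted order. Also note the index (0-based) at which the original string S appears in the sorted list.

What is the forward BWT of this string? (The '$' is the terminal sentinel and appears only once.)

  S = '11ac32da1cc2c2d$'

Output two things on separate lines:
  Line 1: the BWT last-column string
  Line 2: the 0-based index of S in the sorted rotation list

All 16 rotations (rotation i = S[i:]+S[:i]):
  rot[0] = 11ac32da1cc2c2d$
  rot[1] = 1ac32da1cc2c2d$1
  rot[2] = ac32da1cc2c2d$11
  rot[3] = c32da1cc2c2d$11a
  rot[4] = 32da1cc2c2d$11ac
  rot[5] = 2da1cc2c2d$11ac3
  rot[6] = da1cc2c2d$11ac32
  rot[7] = a1cc2c2d$11ac32d
  rot[8] = 1cc2c2d$11ac32da
  rot[9] = cc2c2d$11ac32da1
  rot[10] = c2c2d$11ac32da1c
  rot[11] = 2c2d$11ac32da1cc
  rot[12] = c2d$11ac32da1cc2
  rot[13] = 2d$11ac32da1cc2c
  rot[14] = d$11ac32da1cc2c2
  rot[15] = $11ac32da1cc2c2d
Sorted (with $ < everything):
  sorted[0] = $11ac32da1cc2c2d  (last char: 'd')
  sorted[1] = 11ac32da1cc2c2d$  (last char: '$')
  sorted[2] = 1ac32da1cc2c2d$1  (last char: '1')
  sorted[3] = 1cc2c2d$11ac32da  (last char: 'a')
  sorted[4] = 2c2d$11ac32da1cc  (last char: 'c')
  sorted[5] = 2d$11ac32da1cc2c  (last char: 'c')
  sorted[6] = 2da1cc2c2d$11ac3  (last char: '3')
  sorted[7] = 32da1cc2c2d$11ac  (last char: 'c')
  sorted[8] = a1cc2c2d$11ac32d  (last char: 'd')
  sorted[9] = ac32da1cc2c2d$11  (last char: '1')
  sorted[10] = c2c2d$11ac32da1c  (last char: 'c')
  sorted[11] = c2d$11ac32da1cc2  (last char: '2')
  sorted[12] = c32da1cc2c2d$11a  (last char: 'a')
  sorted[13] = cc2c2d$11ac32da1  (last char: '1')
  sorted[14] = d$11ac32da1cc2c2  (last char: '2')
  sorted[15] = da1cc2c2d$11ac32  (last char: '2')
Last column: d$1acc3cd1c2a122
Original string S is at sorted index 1

Answer: d$1acc3cd1c2a122
1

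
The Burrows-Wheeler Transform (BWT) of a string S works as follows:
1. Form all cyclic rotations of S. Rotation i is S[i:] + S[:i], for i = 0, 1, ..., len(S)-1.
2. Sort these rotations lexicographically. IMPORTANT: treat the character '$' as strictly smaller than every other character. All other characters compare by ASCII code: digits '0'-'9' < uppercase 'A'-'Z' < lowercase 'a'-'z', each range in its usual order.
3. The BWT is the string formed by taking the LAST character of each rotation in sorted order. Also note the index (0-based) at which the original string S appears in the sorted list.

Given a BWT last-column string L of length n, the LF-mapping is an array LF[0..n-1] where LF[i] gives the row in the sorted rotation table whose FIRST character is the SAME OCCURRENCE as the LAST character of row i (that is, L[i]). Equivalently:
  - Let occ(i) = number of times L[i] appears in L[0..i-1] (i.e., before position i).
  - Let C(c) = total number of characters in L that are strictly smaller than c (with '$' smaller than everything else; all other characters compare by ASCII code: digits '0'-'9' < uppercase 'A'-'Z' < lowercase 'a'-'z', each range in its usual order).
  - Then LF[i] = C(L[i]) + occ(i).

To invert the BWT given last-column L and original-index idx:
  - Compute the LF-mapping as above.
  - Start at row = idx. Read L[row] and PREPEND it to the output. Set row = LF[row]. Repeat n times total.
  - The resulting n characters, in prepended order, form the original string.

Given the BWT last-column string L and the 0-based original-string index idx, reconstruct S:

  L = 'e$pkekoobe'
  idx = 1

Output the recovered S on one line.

Answer: bookkeepe$

Derivation:
LF mapping: 2 0 9 5 3 6 7 8 1 4
Walk LF starting at row 1, prepending L[row]:
  step 1: row=1, L[1]='$', prepend. Next row=LF[1]=0
  step 2: row=0, L[0]='e', prepend. Next row=LF[0]=2
  step 3: row=2, L[2]='p', prepend. Next row=LF[2]=9
  step 4: row=9, L[9]='e', prepend. Next row=LF[9]=4
  step 5: row=4, L[4]='e', prepend. Next row=LF[4]=3
  step 6: row=3, L[3]='k', prepend. Next row=LF[3]=5
  step 7: row=5, L[5]='k', prepend. Next row=LF[5]=6
  step 8: row=6, L[6]='o', prepend. Next row=LF[6]=7
  step 9: row=7, L[7]='o', prepend. Next row=LF[7]=8
  step 10: row=8, L[8]='b', prepend. Next row=LF[8]=1
Reversed output: bookkeepe$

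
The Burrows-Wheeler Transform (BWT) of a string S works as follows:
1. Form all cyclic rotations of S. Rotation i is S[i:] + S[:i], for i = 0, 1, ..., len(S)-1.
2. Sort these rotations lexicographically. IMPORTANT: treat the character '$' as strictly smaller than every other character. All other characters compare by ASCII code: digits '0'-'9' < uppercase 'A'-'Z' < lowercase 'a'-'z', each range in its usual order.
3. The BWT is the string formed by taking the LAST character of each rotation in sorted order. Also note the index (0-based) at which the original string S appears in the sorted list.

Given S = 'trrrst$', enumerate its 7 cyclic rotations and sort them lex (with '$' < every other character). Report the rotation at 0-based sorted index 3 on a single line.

Answer: rst$trr

Derivation:
All 7 rotations (rotation i = S[i:]+S[:i]):
  rot[0] = trrrst$
  rot[1] = rrrst$t
  rot[2] = rrst$tr
  rot[3] = rst$trr
  rot[4] = st$trrr
  rot[5] = t$trrrs
  rot[6] = $trrrst
Sorted (with $ < everything):
  sorted[0] = $trrrst
  sorted[1] = rrrst$t
  sorted[2] = rrst$tr
  sorted[3] = rst$trr
  sorted[4] = st$trrr
  sorted[5] = t$trrrs
  sorted[6] = trrrst$
sorted[3] = rst$trr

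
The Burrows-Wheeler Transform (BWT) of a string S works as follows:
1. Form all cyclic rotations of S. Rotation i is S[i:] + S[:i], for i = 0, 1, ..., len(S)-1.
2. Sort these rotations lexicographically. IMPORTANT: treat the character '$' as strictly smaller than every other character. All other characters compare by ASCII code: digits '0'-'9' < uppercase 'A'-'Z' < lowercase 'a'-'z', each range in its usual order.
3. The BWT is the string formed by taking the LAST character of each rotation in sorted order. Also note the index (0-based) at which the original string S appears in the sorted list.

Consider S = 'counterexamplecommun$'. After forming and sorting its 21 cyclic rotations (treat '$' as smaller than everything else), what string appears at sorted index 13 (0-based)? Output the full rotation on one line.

Answer: ommun$counterexamplec

Derivation:
All 21 rotations (rotation i = S[i:]+S[:i]):
  rot[0] = counterexamplecommun$
  rot[1] = ounterexamplecommun$c
  rot[2] = unterexamplecommun$co
  rot[3] = nterexamplecommun$cou
  rot[4] = terexamplecommun$coun
  rot[5] = erexamplecommun$count
  rot[6] = rexamplecommun$counte
  rot[7] = examplecommun$counter
  rot[8] = xamplecommun$countere
  rot[9] = amplecommun$counterex
  rot[10] = mplecommun$counterexa
  rot[11] = plecommun$counterexam
  rot[12] = lecommun$counterexamp
  rot[13] = ecommun$counterexampl
  rot[14] = commun$counterexample
  rot[15] = ommun$counterexamplec
  rot[16] = mmun$counterexampleco
  rot[17] = mun$counterexamplecom
  rot[18] = un$counterexamplecomm
  rot[19] = n$counterexamplecommu
  rot[20] = $counterexamplecommun
Sorted (with $ < everything):
  sorted[0] = $counterexamplecommun
  sorted[1] = amplecommun$counterex
  sorted[2] = commun$counterexample
  sorted[3] = counterexamplecommun$
  sorted[4] = ecommun$counterexampl
  sorted[5] = erexamplecommun$count
  sorted[6] = examplecommun$counter
  sorted[7] = lecommun$counterexamp
  sorted[8] = mmun$counterexampleco
  sorted[9] = mplecommun$counterexa
  sorted[10] = mun$counterexamplecom
  sorted[11] = n$counterexamplecommu
  sorted[12] = nterexamplecommun$cou
  sorted[13] = ommun$counterexamplec
  sorted[14] = ounterexamplecommun$c
  sorted[15] = plecommun$counterexam
  sorted[16] = rexamplecommun$counte
  sorted[17] = terexamplecommun$coun
  sorted[18] = un$counterexamplecomm
  sorted[19] = unterexamplecommun$co
  sorted[20] = xamplecommun$countere
sorted[13] = ommun$counterexamplec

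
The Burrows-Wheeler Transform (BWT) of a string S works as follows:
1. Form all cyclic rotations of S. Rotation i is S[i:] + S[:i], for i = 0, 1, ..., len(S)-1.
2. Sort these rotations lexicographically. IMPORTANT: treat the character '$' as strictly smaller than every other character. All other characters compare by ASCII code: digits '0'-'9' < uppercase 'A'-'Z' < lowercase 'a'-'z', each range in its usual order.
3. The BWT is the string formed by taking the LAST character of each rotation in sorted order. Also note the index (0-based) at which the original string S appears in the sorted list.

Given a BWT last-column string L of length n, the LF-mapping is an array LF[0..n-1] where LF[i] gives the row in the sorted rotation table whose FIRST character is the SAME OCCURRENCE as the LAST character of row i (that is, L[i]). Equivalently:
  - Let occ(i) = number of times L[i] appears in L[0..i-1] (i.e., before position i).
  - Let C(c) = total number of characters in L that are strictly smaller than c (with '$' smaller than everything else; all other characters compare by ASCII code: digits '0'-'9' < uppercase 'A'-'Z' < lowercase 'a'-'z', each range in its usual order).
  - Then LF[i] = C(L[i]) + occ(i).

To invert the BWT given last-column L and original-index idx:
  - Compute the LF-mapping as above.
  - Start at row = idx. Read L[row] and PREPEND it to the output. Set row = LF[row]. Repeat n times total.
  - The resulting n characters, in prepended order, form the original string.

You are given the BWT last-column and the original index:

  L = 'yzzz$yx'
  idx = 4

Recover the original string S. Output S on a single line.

Answer: zxzyzy$

Derivation:
LF mapping: 2 4 5 6 0 3 1
Walk LF starting at row 4, prepending L[row]:
  step 1: row=4, L[4]='$', prepend. Next row=LF[4]=0
  step 2: row=0, L[0]='y', prepend. Next row=LF[0]=2
  step 3: row=2, L[2]='z', prepend. Next row=LF[2]=5
  step 4: row=5, L[5]='y', prepend. Next row=LF[5]=3
  step 5: row=3, L[3]='z', prepend. Next row=LF[3]=6
  step 6: row=6, L[6]='x', prepend. Next row=LF[6]=1
  step 7: row=1, L[1]='z', prepend. Next row=LF[1]=4
Reversed output: zxzyzy$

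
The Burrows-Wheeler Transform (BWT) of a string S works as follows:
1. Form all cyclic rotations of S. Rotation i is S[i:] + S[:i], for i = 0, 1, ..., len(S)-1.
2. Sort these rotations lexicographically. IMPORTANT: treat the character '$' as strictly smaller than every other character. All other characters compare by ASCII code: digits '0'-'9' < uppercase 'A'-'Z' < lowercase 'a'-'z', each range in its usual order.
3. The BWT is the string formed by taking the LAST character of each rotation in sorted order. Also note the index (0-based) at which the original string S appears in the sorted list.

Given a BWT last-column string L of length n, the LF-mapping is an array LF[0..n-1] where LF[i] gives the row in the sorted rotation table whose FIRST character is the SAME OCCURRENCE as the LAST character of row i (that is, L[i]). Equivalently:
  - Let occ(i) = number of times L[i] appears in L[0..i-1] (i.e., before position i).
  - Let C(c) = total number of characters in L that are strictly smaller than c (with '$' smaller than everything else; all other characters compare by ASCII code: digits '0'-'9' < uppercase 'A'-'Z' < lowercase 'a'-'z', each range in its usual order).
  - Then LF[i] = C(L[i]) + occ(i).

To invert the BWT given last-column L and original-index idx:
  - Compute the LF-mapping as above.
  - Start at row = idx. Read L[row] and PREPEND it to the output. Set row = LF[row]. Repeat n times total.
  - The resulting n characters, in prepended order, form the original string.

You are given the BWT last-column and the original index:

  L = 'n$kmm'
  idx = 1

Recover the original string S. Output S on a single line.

Answer: kmmn$

Derivation:
LF mapping: 4 0 1 2 3
Walk LF starting at row 1, prepending L[row]:
  step 1: row=1, L[1]='$', prepend. Next row=LF[1]=0
  step 2: row=0, L[0]='n', prepend. Next row=LF[0]=4
  step 3: row=4, L[4]='m', prepend. Next row=LF[4]=3
  step 4: row=3, L[3]='m', prepend. Next row=LF[3]=2
  step 5: row=2, L[2]='k', prepend. Next row=LF[2]=1
Reversed output: kmmn$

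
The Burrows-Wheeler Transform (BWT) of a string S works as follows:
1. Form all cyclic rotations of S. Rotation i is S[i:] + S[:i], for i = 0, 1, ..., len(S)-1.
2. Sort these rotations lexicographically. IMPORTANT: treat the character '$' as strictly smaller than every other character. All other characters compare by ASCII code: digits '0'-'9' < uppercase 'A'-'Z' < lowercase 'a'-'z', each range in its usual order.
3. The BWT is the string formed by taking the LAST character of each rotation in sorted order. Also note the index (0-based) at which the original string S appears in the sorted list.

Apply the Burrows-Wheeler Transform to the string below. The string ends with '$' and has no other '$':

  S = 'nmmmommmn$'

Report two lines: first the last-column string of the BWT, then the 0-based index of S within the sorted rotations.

All 10 rotations (rotation i = S[i:]+S[:i]):
  rot[0] = nmmmommmn$
  rot[1] = mmmommmn$n
  rot[2] = mmommmn$nm
  rot[3] = mommmn$nmm
  rot[4] = ommmn$nmmm
  rot[5] = mmmn$nmmmo
  rot[6] = mmn$nmmmom
  rot[7] = mn$nmmmomm
  rot[8] = n$nmmmommm
  rot[9] = $nmmmommmn
Sorted (with $ < everything):
  sorted[0] = $nmmmommmn  (last char: 'n')
  sorted[1] = mmmn$nmmmo  (last char: 'o')
  sorted[2] = mmmommmn$n  (last char: 'n')
  sorted[3] = mmn$nmmmom  (last char: 'm')
  sorted[4] = mmommmn$nm  (last char: 'm')
  sorted[5] = mn$nmmmomm  (last char: 'm')
  sorted[6] = mommmn$nmm  (last char: 'm')
  sorted[7] = n$nmmmommm  (last char: 'm')
  sorted[8] = nmmmommmn$  (last char: '$')
  sorted[9] = ommmn$nmmm  (last char: 'm')
Last column: nonmmmmm$m
Original string S is at sorted index 8

Answer: nonmmmmm$m
8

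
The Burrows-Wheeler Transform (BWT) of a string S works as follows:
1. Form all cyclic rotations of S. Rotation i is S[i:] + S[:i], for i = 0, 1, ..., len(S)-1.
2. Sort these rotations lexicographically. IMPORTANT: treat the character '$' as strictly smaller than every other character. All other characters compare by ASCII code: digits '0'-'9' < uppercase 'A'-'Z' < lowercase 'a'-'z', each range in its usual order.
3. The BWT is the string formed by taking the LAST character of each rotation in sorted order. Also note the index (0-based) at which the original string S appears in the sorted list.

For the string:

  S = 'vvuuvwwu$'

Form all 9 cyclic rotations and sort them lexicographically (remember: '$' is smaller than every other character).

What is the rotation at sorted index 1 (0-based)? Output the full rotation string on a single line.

All 9 rotations (rotation i = S[i:]+S[:i]):
  rot[0] = vvuuvwwu$
  rot[1] = vuuvwwu$v
  rot[2] = uuvwwu$vv
  rot[3] = uvwwu$vvu
  rot[4] = vwwu$vvuu
  rot[5] = wwu$vvuuv
  rot[6] = wu$vvuuvw
  rot[7] = u$vvuuvww
  rot[8] = $vvuuvwwu
Sorted (with $ < everything):
  sorted[0] = $vvuuvwwu
  sorted[1] = u$vvuuvww
  sorted[2] = uuvwwu$vv
  sorted[3] = uvwwu$vvu
  sorted[4] = vuuvwwu$v
  sorted[5] = vvuuvwwu$
  sorted[6] = vwwu$vvuu
  sorted[7] = wu$vvuuvw
  sorted[8] = wwu$vvuuv
sorted[1] = u$vvuuvww

Answer: u$vvuuvww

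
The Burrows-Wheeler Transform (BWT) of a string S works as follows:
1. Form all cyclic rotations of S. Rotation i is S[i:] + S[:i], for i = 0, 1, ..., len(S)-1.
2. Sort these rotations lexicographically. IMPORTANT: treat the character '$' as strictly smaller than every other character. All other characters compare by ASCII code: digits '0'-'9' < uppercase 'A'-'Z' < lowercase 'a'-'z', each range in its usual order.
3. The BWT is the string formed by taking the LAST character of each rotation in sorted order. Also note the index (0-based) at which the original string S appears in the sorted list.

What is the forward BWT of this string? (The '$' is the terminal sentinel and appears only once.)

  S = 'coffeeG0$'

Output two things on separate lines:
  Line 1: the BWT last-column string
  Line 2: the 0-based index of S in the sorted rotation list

All 9 rotations (rotation i = S[i:]+S[:i]):
  rot[0] = coffeeG0$
  rot[1] = offeeG0$c
  rot[2] = ffeeG0$co
  rot[3] = feeG0$cof
  rot[4] = eeG0$coff
  rot[5] = eG0$coffe
  rot[6] = G0$coffee
  rot[7] = 0$coffeeG
  rot[8] = $coffeeG0
Sorted (with $ < everything):
  sorted[0] = $coffeeG0  (last char: '0')
  sorted[1] = 0$coffeeG  (last char: 'G')
  sorted[2] = G0$coffee  (last char: 'e')
  sorted[3] = coffeeG0$  (last char: '$')
  sorted[4] = eG0$coffe  (last char: 'e')
  sorted[5] = eeG0$coff  (last char: 'f')
  sorted[6] = feeG0$cof  (last char: 'f')
  sorted[7] = ffeeG0$co  (last char: 'o')
  sorted[8] = offeeG0$c  (last char: 'c')
Last column: 0Ge$effoc
Original string S is at sorted index 3

Answer: 0Ge$effoc
3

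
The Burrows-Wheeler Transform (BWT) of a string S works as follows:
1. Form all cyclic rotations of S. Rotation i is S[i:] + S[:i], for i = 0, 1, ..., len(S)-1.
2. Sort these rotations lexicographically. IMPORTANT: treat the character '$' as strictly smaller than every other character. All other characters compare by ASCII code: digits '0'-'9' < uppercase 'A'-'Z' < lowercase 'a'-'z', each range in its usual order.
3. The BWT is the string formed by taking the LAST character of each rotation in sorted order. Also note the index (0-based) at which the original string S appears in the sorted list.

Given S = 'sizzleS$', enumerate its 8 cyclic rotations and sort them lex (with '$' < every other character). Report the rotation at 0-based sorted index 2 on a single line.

Answer: eS$sizzl

Derivation:
All 8 rotations (rotation i = S[i:]+S[:i]):
  rot[0] = sizzleS$
  rot[1] = izzleS$s
  rot[2] = zzleS$si
  rot[3] = zleS$siz
  rot[4] = leS$sizz
  rot[5] = eS$sizzl
  rot[6] = S$sizzle
  rot[7] = $sizzleS
Sorted (with $ < everything):
  sorted[0] = $sizzleS
  sorted[1] = S$sizzle
  sorted[2] = eS$sizzl
  sorted[3] = izzleS$s
  sorted[4] = leS$sizz
  sorted[5] = sizzleS$
  sorted[6] = zleS$siz
  sorted[7] = zzleS$si
sorted[2] = eS$sizzl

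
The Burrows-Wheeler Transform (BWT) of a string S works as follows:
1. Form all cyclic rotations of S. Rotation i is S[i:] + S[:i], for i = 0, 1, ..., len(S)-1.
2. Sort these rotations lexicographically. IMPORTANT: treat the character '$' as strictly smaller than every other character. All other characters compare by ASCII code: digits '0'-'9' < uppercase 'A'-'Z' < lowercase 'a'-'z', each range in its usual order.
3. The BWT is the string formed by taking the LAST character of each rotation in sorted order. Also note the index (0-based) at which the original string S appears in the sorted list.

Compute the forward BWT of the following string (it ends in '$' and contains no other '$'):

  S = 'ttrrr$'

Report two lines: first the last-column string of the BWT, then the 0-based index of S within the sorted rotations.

All 6 rotations (rotation i = S[i:]+S[:i]):
  rot[0] = ttrrr$
  rot[1] = trrr$t
  rot[2] = rrr$tt
  rot[3] = rr$ttr
  rot[4] = r$ttrr
  rot[5] = $ttrrr
Sorted (with $ < everything):
  sorted[0] = $ttrrr  (last char: 'r')
  sorted[1] = r$ttrr  (last char: 'r')
  sorted[2] = rr$ttr  (last char: 'r')
  sorted[3] = rrr$tt  (last char: 't')
  sorted[4] = trrr$t  (last char: 't')
  sorted[5] = ttrrr$  (last char: '$')
Last column: rrrtt$
Original string S is at sorted index 5

Answer: rrrtt$
5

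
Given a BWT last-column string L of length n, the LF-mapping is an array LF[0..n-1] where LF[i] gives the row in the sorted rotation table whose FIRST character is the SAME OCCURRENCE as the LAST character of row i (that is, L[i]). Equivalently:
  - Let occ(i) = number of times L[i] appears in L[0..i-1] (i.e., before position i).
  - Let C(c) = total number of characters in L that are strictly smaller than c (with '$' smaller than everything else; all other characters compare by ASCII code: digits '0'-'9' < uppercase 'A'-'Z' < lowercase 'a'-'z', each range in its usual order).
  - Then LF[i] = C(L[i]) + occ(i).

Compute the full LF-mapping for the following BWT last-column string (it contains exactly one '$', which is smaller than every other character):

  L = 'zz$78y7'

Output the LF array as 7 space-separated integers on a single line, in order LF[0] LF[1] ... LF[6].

Char counts: '$':1, '7':2, '8':1, 'y':1, 'z':2
C (first-col start): C('$')=0, C('7')=1, C('8')=3, C('y')=4, C('z')=5
L[0]='z': occ=0, LF[0]=C('z')+0=5+0=5
L[1]='z': occ=1, LF[1]=C('z')+1=5+1=6
L[2]='$': occ=0, LF[2]=C('$')+0=0+0=0
L[3]='7': occ=0, LF[3]=C('7')+0=1+0=1
L[4]='8': occ=0, LF[4]=C('8')+0=3+0=3
L[5]='y': occ=0, LF[5]=C('y')+0=4+0=4
L[6]='7': occ=1, LF[6]=C('7')+1=1+1=2

Answer: 5 6 0 1 3 4 2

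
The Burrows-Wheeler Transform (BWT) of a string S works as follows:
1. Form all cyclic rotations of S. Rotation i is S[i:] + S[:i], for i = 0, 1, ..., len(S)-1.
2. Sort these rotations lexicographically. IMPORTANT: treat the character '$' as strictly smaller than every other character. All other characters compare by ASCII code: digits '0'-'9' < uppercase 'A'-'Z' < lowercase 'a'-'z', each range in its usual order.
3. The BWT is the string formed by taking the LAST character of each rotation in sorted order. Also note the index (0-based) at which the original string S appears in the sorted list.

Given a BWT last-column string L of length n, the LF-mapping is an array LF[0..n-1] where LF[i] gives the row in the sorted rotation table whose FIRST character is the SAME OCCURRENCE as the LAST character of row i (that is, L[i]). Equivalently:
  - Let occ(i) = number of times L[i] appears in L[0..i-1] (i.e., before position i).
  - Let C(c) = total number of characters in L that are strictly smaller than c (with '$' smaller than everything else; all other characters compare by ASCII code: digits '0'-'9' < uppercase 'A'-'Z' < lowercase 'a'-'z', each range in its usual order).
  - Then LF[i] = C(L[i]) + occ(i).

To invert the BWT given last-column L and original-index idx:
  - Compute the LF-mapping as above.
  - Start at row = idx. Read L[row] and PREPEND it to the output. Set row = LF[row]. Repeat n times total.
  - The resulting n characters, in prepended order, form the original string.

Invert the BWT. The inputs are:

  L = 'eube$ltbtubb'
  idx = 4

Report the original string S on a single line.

Answer: buttebubble$

Derivation:
LF mapping: 5 10 1 6 0 7 8 2 9 11 3 4
Walk LF starting at row 4, prepending L[row]:
  step 1: row=4, L[4]='$', prepend. Next row=LF[4]=0
  step 2: row=0, L[0]='e', prepend. Next row=LF[0]=5
  step 3: row=5, L[5]='l', prepend. Next row=LF[5]=7
  step 4: row=7, L[7]='b', prepend. Next row=LF[7]=2
  step 5: row=2, L[2]='b', prepend. Next row=LF[2]=1
  step 6: row=1, L[1]='u', prepend. Next row=LF[1]=10
  step 7: row=10, L[10]='b', prepend. Next row=LF[10]=3
  step 8: row=3, L[3]='e', prepend. Next row=LF[3]=6
  step 9: row=6, L[6]='t', prepend. Next row=LF[6]=8
  step 10: row=8, L[8]='t', prepend. Next row=LF[8]=9
  step 11: row=9, L[9]='u', prepend. Next row=LF[9]=11
  step 12: row=11, L[11]='b', prepend. Next row=LF[11]=4
Reversed output: buttebubble$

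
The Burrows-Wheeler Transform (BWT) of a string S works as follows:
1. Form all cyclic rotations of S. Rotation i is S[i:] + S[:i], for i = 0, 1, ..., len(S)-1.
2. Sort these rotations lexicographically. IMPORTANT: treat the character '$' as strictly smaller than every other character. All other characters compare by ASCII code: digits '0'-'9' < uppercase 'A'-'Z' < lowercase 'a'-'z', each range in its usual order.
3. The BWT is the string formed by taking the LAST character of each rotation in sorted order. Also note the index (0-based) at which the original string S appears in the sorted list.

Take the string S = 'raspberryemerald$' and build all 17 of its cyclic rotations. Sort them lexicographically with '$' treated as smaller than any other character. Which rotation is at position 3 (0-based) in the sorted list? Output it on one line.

Answer: berryemerald$rasp

Derivation:
All 17 rotations (rotation i = S[i:]+S[:i]):
  rot[0] = raspberryemerald$
  rot[1] = aspberryemerald$r
  rot[2] = spberryemerald$ra
  rot[3] = pberryemerald$ras
  rot[4] = berryemerald$rasp
  rot[5] = erryemerald$raspb
  rot[6] = rryemerald$raspbe
  rot[7] = ryemerald$raspber
  rot[8] = yemerald$raspberr
  rot[9] = emerald$raspberry
  rot[10] = merald$raspberrye
  rot[11] = erald$raspberryem
  rot[12] = rald$raspberryeme
  rot[13] = ald$raspberryemer
  rot[14] = ld$raspberryemera
  rot[15] = d$raspberryemeral
  rot[16] = $raspberryemerald
Sorted (with $ < everything):
  sorted[0] = $raspberryemerald
  sorted[1] = ald$raspberryemer
  sorted[2] = aspberryemerald$r
  sorted[3] = berryemerald$rasp
  sorted[4] = d$raspberryemeral
  sorted[5] = emerald$raspberry
  sorted[6] = erald$raspberryem
  sorted[7] = erryemerald$raspb
  sorted[8] = ld$raspberryemera
  sorted[9] = merald$raspberrye
  sorted[10] = pberryemerald$ras
  sorted[11] = rald$raspberryeme
  sorted[12] = raspberryemerald$
  sorted[13] = rryemerald$raspbe
  sorted[14] = ryemerald$raspber
  sorted[15] = spberryemerald$ra
  sorted[16] = yemerald$raspberr
sorted[3] = berryemerald$rasp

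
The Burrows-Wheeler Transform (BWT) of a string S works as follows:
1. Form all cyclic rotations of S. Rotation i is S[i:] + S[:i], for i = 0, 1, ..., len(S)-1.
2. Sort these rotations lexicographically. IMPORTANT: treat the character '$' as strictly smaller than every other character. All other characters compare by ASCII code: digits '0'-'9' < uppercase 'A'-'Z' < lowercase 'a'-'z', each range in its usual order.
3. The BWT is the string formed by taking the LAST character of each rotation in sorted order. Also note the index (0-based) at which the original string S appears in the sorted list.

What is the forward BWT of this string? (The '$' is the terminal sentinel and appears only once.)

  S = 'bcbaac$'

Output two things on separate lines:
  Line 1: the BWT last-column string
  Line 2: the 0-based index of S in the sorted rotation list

All 7 rotations (rotation i = S[i:]+S[:i]):
  rot[0] = bcbaac$
  rot[1] = cbaac$b
  rot[2] = baac$bc
  rot[3] = aac$bcb
  rot[4] = ac$bcba
  rot[5] = c$bcbaa
  rot[6] = $bcbaac
Sorted (with $ < everything):
  sorted[0] = $bcbaac  (last char: 'c')
  sorted[1] = aac$bcb  (last char: 'b')
  sorted[2] = ac$bcba  (last char: 'a')
  sorted[3] = baac$bc  (last char: 'c')
  sorted[4] = bcbaac$  (last char: '$')
  sorted[5] = c$bcbaa  (last char: 'a')
  sorted[6] = cbaac$b  (last char: 'b')
Last column: cbac$ab
Original string S is at sorted index 4

Answer: cbac$ab
4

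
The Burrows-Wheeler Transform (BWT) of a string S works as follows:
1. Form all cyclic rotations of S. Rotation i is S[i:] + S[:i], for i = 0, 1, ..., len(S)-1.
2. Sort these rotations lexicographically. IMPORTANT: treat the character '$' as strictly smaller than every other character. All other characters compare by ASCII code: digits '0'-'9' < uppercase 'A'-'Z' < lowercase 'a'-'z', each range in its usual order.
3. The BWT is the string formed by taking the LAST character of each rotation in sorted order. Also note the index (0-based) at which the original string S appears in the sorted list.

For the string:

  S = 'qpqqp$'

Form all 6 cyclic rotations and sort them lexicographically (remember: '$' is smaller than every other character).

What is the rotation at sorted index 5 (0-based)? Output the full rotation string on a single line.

Answer: qqp$qp

Derivation:
All 6 rotations (rotation i = S[i:]+S[:i]):
  rot[0] = qpqqp$
  rot[1] = pqqp$q
  rot[2] = qqp$qp
  rot[3] = qp$qpq
  rot[4] = p$qpqq
  rot[5] = $qpqqp
Sorted (with $ < everything):
  sorted[0] = $qpqqp
  sorted[1] = p$qpqq
  sorted[2] = pqqp$q
  sorted[3] = qp$qpq
  sorted[4] = qpqqp$
  sorted[5] = qqp$qp
sorted[5] = qqp$qp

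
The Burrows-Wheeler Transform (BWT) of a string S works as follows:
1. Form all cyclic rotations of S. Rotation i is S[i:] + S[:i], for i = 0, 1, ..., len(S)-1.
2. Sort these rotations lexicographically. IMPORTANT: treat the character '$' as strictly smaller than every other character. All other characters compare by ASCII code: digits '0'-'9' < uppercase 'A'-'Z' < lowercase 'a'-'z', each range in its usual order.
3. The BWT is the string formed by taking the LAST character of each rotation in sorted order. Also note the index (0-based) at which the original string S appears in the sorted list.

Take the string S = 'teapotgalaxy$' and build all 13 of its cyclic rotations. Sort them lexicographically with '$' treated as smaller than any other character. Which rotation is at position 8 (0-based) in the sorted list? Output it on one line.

Answer: potgalaxy$tea

Derivation:
All 13 rotations (rotation i = S[i:]+S[:i]):
  rot[0] = teapotgalaxy$
  rot[1] = eapotgalaxy$t
  rot[2] = apotgalaxy$te
  rot[3] = potgalaxy$tea
  rot[4] = otgalaxy$teap
  rot[5] = tgalaxy$teapo
  rot[6] = galaxy$teapot
  rot[7] = alaxy$teapotg
  rot[8] = laxy$teapotga
  rot[9] = axy$teapotgal
  rot[10] = xy$teapotgala
  rot[11] = y$teapotgalax
  rot[12] = $teapotgalaxy
Sorted (with $ < everything):
  sorted[0] = $teapotgalaxy
  sorted[1] = alaxy$teapotg
  sorted[2] = apotgalaxy$te
  sorted[3] = axy$teapotgal
  sorted[4] = eapotgalaxy$t
  sorted[5] = galaxy$teapot
  sorted[6] = laxy$teapotga
  sorted[7] = otgalaxy$teap
  sorted[8] = potgalaxy$tea
  sorted[9] = teapotgalaxy$
  sorted[10] = tgalaxy$teapo
  sorted[11] = xy$teapotgala
  sorted[12] = y$teapotgalax
sorted[8] = potgalaxy$tea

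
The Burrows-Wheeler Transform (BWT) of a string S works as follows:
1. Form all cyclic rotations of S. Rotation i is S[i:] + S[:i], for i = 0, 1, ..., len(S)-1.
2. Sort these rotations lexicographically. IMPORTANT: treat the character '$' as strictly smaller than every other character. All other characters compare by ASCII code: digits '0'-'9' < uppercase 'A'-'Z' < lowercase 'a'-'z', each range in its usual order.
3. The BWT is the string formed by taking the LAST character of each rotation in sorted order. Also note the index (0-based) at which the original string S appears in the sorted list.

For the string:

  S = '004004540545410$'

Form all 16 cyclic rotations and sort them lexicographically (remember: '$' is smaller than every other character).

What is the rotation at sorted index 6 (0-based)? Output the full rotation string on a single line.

All 16 rotations (rotation i = S[i:]+S[:i]):
  rot[0] = 004004540545410$
  rot[1] = 04004540545410$0
  rot[2] = 4004540545410$00
  rot[3] = 004540545410$004
  rot[4] = 04540545410$0040
  rot[5] = 4540545410$00400
  rot[6] = 540545410$004004
  rot[7] = 40545410$0040045
  rot[8] = 0545410$00400454
  rot[9] = 545410$004004540
  rot[10] = 45410$0040045405
  rot[11] = 5410$00400454054
  rot[12] = 410$004004540545
  rot[13] = 10$0040045405454
  rot[14] = 0$00400454054541
  rot[15] = $004004540545410
Sorted (with $ < everything):
  sorted[0] = $004004540545410
  sorted[1] = 0$00400454054541
  sorted[2] = 004004540545410$
  sorted[3] = 004540545410$004
  sorted[4] = 04004540545410$0
  sorted[5] = 04540545410$0040
  sorted[6] = 0545410$00400454
  sorted[7] = 10$0040045405454
  sorted[8] = 4004540545410$00
  sorted[9] = 40545410$0040045
  sorted[10] = 410$004004540545
  sorted[11] = 4540545410$00400
  sorted[12] = 45410$0040045405
  sorted[13] = 540545410$004004
  sorted[14] = 5410$00400454054
  sorted[15] = 545410$004004540
sorted[6] = 0545410$00400454

Answer: 0545410$00400454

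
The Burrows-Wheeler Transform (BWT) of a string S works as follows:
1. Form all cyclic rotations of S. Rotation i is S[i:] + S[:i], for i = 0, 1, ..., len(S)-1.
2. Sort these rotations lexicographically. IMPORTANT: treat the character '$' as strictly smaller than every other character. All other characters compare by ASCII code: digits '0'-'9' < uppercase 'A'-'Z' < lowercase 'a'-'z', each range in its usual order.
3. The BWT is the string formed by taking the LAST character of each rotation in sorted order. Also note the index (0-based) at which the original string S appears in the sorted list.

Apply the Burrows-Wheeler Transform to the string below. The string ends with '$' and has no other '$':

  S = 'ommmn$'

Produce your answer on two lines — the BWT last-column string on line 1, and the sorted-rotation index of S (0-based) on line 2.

All 6 rotations (rotation i = S[i:]+S[:i]):
  rot[0] = ommmn$
  rot[1] = mmmn$o
  rot[2] = mmn$om
  rot[3] = mn$omm
  rot[4] = n$ommm
  rot[5] = $ommmn
Sorted (with $ < everything):
  sorted[0] = $ommmn  (last char: 'n')
  sorted[1] = mmmn$o  (last char: 'o')
  sorted[2] = mmn$om  (last char: 'm')
  sorted[3] = mn$omm  (last char: 'm')
  sorted[4] = n$ommm  (last char: 'm')
  sorted[5] = ommmn$  (last char: '$')
Last column: nommm$
Original string S is at sorted index 5

Answer: nommm$
5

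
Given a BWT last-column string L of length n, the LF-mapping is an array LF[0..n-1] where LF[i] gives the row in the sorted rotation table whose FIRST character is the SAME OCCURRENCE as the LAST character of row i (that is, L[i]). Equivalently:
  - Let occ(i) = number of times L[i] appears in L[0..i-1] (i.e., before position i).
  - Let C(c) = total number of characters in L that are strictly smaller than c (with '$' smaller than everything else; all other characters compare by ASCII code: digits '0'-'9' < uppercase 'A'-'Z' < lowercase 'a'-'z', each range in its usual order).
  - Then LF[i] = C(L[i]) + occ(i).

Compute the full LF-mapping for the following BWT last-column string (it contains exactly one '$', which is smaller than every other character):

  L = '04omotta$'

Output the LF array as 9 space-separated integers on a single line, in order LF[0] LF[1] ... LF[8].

Answer: 1 2 5 4 6 7 8 3 0

Derivation:
Char counts: '$':1, '0':1, '4':1, 'a':1, 'm':1, 'o':2, 't':2
C (first-col start): C('$')=0, C('0')=1, C('4')=2, C('a')=3, C('m')=4, C('o')=5, C('t')=7
L[0]='0': occ=0, LF[0]=C('0')+0=1+0=1
L[1]='4': occ=0, LF[1]=C('4')+0=2+0=2
L[2]='o': occ=0, LF[2]=C('o')+0=5+0=5
L[3]='m': occ=0, LF[3]=C('m')+0=4+0=4
L[4]='o': occ=1, LF[4]=C('o')+1=5+1=6
L[5]='t': occ=0, LF[5]=C('t')+0=7+0=7
L[6]='t': occ=1, LF[6]=C('t')+1=7+1=8
L[7]='a': occ=0, LF[7]=C('a')+0=3+0=3
L[8]='$': occ=0, LF[8]=C('$')+0=0+0=0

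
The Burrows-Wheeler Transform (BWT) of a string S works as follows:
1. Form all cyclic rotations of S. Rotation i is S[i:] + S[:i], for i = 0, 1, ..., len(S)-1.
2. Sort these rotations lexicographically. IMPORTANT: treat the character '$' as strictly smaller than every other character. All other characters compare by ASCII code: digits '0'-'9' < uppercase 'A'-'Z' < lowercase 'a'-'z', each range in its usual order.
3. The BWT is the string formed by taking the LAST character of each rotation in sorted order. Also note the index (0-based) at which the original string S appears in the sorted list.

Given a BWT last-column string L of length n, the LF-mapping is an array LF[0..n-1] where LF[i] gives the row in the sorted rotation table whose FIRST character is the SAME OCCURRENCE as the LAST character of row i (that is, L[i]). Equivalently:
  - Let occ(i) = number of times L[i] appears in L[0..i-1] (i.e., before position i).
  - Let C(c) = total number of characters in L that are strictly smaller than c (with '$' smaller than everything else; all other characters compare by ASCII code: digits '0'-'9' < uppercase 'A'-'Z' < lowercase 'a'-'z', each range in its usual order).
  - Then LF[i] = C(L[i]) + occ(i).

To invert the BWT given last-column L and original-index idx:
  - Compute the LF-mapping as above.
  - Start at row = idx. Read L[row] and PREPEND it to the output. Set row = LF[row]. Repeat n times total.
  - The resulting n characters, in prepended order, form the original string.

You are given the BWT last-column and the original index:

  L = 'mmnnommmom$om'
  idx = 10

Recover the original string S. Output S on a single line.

LF mapping: 1 2 8 9 10 3 4 5 11 6 0 12 7
Walk LF starting at row 10, prepending L[row]:
  step 1: row=10, L[10]='$', prepend. Next row=LF[10]=0
  step 2: row=0, L[0]='m', prepend. Next row=LF[0]=1
  step 3: row=1, L[1]='m', prepend. Next row=LF[1]=2
  step 4: row=2, L[2]='n', prepend. Next row=LF[2]=8
  step 5: row=8, L[8]='o', prepend. Next row=LF[8]=11
  step 6: row=11, L[11]='o', prepend. Next row=LF[11]=12
  step 7: row=12, L[12]='m', prepend. Next row=LF[12]=7
  step 8: row=7, L[7]='m', prepend. Next row=LF[7]=5
  step 9: row=5, L[5]='m', prepend. Next row=LF[5]=3
  step 10: row=3, L[3]='n', prepend. Next row=LF[3]=9
  step 11: row=9, L[9]='m', prepend. Next row=LF[9]=6
  step 12: row=6, L[6]='m', prepend. Next row=LF[6]=4
  step 13: row=4, L[4]='o', prepend. Next row=LF[4]=10
Reversed output: ommnmmmoonmm$

Answer: ommnmmmoonmm$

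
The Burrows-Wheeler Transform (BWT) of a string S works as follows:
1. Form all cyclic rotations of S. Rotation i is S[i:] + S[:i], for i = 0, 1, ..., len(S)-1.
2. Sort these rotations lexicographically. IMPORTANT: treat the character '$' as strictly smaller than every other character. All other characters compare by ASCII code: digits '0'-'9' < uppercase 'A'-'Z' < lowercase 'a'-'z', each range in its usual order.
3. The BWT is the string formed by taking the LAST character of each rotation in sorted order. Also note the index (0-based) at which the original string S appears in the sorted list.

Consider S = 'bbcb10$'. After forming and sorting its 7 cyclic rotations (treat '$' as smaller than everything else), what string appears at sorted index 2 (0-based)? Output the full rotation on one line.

Answer: 10$bbcb

Derivation:
All 7 rotations (rotation i = S[i:]+S[:i]):
  rot[0] = bbcb10$
  rot[1] = bcb10$b
  rot[2] = cb10$bb
  rot[3] = b10$bbc
  rot[4] = 10$bbcb
  rot[5] = 0$bbcb1
  rot[6] = $bbcb10
Sorted (with $ < everything):
  sorted[0] = $bbcb10
  sorted[1] = 0$bbcb1
  sorted[2] = 10$bbcb
  sorted[3] = b10$bbc
  sorted[4] = bbcb10$
  sorted[5] = bcb10$b
  sorted[6] = cb10$bb
sorted[2] = 10$bbcb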